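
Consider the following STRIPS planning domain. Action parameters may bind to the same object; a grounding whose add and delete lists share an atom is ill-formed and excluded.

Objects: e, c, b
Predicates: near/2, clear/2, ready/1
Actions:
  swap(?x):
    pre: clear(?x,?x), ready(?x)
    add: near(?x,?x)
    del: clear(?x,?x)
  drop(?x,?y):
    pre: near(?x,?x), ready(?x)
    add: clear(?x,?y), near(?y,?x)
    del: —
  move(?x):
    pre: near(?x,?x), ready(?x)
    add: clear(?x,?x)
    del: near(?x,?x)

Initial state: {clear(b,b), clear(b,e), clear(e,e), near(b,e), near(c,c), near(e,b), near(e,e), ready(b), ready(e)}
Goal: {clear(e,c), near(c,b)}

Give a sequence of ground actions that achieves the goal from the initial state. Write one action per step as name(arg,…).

1. swap(b)  →  {clear(b,e), clear(e,e), near(b,b), near(b,e), near(c,c), near(e,b), near(e,e), ready(b), ready(e)}
2. drop(e,c)  →  {clear(b,e), clear(e,c), clear(e,e), near(b,b), near(b,e), near(c,c), near(c,e), near(e,b), near(e,e), ready(b), ready(e)}
3. drop(b,c)  →  {clear(b,c), clear(b,e), clear(e,c), clear(e,e), near(b,b), near(b,e), near(c,b), near(c,c), near(c,e), near(e,b), near(e,e), ready(b), ready(e)}

swap(b); drop(e,c); drop(b,c)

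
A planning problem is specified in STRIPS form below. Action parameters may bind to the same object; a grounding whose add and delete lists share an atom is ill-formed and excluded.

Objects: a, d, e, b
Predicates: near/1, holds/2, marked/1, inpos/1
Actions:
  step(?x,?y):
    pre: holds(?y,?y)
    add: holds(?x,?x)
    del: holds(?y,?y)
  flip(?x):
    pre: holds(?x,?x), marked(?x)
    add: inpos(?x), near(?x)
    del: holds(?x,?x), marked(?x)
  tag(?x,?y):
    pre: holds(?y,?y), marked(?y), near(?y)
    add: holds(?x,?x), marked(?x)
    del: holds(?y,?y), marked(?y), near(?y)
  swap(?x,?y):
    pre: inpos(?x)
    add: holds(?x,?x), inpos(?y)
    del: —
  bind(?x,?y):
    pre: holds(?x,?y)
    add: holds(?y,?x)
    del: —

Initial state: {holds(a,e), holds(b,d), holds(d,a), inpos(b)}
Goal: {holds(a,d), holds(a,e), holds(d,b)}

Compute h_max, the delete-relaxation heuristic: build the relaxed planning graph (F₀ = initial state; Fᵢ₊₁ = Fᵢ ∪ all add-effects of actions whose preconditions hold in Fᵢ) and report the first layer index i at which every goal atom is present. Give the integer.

1

F0 = init (4 atoms)
F1 = F0 ∪ {holds(a,d), holds(b,b), holds(d,b), holds(e,a), inpos(a), inpos(d), inpos(e)}  (11 atoms)
goal ⊆ F1  ⇒  h_max = 1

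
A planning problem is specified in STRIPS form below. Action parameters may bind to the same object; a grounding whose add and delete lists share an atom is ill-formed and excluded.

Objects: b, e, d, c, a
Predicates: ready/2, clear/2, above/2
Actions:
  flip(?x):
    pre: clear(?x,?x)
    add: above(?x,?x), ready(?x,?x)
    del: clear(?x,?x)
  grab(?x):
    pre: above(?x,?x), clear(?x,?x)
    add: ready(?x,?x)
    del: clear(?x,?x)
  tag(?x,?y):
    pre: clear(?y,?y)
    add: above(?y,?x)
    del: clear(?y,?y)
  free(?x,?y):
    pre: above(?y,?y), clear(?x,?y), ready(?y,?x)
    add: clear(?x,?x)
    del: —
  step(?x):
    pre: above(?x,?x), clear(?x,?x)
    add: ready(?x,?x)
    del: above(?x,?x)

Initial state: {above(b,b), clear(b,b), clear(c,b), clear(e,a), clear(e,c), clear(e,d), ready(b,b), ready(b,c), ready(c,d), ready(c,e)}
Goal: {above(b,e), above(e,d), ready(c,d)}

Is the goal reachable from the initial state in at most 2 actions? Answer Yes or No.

1. tag(e,b)  →  {above(b,b), above(b,e), clear(c,b), clear(e,a), clear(e,c), clear(e,d), ready(b,b), ready(b,c), ready(c,d), ready(c,e)}
2. free(c,b)  →  {above(b,b), above(b,e), clear(c,b), clear(c,c), clear(e,a), clear(e,c), clear(e,d), ready(b,b), ready(b,c), ready(c,d), ready(c,e)}
3. flip(c)  →  {above(b,b), above(b,e), above(c,c), clear(c,b), clear(e,a), clear(e,c), clear(e,d), ready(b,b), ready(b,c), ready(c,c), ready(c,d), ready(c,e)}
4. free(e,c)  →  {above(b,b), above(b,e), above(c,c), clear(c,b), clear(e,a), clear(e,c), clear(e,d), clear(e,e), ready(b,b), ready(b,c), ready(c,c), ready(c,d), ready(c,e)}
5. tag(d,e)  →  {above(b,b), above(b,e), above(c,c), above(e,d), clear(c,b), clear(e,a), clear(e,c), clear(e,d), ready(b,b), ready(b,c), ready(c,c), ready(c,d), ready(c,e)}
optimal plan length = 5; 5 > 2

No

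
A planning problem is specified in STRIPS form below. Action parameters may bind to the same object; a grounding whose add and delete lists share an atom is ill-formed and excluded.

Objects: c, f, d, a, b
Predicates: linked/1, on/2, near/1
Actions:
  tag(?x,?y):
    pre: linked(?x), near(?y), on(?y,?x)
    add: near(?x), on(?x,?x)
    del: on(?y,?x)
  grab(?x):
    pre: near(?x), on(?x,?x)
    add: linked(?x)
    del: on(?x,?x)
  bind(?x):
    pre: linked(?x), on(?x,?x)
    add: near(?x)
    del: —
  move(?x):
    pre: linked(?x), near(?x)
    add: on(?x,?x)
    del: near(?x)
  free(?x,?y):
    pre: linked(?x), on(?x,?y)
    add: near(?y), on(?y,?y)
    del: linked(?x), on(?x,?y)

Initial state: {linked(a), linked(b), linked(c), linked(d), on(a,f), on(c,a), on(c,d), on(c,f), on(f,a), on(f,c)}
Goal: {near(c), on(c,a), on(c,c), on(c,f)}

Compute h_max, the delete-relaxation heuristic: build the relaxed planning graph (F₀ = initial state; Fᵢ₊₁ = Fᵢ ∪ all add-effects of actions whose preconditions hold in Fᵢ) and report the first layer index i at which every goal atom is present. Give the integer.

F0 = init (10 atoms)
F1 = F0 ∪ {near(a), near(d), near(f), on(a,a), on(d,d), on(f,f)}  (16 atoms)
F2 = F1 ∪ {linked(f), near(c), on(c,c)}  (19 atoms)
goal ⊆ F2  ⇒  h_max = 2

2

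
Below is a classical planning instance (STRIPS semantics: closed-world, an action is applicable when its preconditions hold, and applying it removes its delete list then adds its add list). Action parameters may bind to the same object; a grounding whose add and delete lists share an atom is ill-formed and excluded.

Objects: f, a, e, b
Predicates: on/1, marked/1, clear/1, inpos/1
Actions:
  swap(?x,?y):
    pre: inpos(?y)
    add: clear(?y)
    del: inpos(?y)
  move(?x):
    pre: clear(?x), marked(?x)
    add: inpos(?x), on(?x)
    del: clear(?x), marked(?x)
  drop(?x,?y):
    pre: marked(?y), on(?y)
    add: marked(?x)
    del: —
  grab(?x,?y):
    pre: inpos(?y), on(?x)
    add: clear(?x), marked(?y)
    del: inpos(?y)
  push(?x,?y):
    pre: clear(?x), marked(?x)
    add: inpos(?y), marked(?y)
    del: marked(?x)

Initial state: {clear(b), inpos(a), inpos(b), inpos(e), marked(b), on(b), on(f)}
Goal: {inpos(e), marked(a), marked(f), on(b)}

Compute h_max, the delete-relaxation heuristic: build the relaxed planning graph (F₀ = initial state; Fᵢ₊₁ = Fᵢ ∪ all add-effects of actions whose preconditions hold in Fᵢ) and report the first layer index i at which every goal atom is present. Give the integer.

F0 = init (7 atoms)
F1 = F0 ∪ {clear(a), clear(e), clear(f), inpos(f), marked(a), marked(e), marked(f)}  (14 atoms)
goal ⊆ F1  ⇒  h_max = 1

1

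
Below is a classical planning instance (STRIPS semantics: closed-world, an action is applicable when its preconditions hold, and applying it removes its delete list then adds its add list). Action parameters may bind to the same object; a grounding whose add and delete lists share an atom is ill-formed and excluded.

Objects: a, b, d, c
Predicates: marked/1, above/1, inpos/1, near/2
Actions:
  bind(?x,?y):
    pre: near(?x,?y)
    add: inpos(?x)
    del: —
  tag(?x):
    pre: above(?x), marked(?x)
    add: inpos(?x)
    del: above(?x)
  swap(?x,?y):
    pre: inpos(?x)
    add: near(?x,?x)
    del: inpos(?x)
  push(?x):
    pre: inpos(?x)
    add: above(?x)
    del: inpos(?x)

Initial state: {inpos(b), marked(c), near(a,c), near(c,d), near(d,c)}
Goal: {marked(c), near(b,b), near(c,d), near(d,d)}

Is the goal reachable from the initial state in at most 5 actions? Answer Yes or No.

1. bind(d,c)  →  {inpos(b), inpos(d), marked(c), near(a,c), near(c,d), near(d,c)}
2. swap(b,a)  →  {inpos(d), marked(c), near(a,c), near(b,b), near(c,d), near(d,c)}
3. swap(d,a)  →  {marked(c), near(a,c), near(b,b), near(c,d), near(d,c), near(d,d)}
optimal plan length = 3; 3 ≤ 5

Yes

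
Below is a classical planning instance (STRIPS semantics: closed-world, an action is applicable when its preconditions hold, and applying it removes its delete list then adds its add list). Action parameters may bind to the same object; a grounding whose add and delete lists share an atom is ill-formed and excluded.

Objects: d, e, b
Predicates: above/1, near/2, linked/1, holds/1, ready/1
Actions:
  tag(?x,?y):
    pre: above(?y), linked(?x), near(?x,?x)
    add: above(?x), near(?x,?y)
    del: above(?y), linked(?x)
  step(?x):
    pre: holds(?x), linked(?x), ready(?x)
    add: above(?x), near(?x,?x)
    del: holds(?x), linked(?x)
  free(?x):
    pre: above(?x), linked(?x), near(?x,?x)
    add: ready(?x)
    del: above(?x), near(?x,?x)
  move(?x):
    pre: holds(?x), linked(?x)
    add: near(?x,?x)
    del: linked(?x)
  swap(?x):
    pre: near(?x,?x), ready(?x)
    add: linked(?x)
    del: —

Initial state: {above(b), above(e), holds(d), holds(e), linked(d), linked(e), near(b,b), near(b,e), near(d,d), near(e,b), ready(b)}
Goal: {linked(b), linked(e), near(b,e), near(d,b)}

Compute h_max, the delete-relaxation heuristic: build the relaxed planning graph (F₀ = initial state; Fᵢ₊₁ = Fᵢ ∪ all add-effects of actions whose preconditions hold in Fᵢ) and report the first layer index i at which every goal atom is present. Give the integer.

1

F0 = init (11 atoms)
F1 = F0 ∪ {above(d), linked(b), near(d,b), near(d,e), near(e,e)}  (16 atoms)
goal ⊆ F1  ⇒  h_max = 1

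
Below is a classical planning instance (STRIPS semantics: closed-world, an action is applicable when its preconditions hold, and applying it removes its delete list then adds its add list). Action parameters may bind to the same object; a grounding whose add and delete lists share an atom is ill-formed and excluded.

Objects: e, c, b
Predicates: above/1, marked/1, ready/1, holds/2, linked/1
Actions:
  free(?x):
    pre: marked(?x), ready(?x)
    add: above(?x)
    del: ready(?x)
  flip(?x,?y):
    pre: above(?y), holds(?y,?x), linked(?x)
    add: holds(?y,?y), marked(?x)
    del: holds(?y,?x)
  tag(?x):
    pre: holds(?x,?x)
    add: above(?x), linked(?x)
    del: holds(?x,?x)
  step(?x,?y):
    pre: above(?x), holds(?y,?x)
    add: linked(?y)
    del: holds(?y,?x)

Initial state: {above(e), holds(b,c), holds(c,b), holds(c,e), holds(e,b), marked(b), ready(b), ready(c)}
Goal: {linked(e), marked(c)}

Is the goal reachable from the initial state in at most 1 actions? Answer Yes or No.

1. free(b)  →  {above(b), above(e), holds(b,c), holds(c,b), holds(c,e), holds(e,b), marked(b), ready(c)}
2. step(e,c)  →  {above(b), above(e), holds(b,c), holds(c,b), holds(e,b), linked(c), marked(b), ready(c)}
3. flip(c,b)  →  {above(b), above(e), holds(b,b), holds(c,b), holds(e,b), linked(c), marked(b), marked(c), ready(c)}
4. step(b,e)  →  {above(b), above(e), holds(b,b), holds(c,b), linked(c), linked(e), marked(b), marked(c), ready(c)}
optimal plan length = 4; 4 > 1

No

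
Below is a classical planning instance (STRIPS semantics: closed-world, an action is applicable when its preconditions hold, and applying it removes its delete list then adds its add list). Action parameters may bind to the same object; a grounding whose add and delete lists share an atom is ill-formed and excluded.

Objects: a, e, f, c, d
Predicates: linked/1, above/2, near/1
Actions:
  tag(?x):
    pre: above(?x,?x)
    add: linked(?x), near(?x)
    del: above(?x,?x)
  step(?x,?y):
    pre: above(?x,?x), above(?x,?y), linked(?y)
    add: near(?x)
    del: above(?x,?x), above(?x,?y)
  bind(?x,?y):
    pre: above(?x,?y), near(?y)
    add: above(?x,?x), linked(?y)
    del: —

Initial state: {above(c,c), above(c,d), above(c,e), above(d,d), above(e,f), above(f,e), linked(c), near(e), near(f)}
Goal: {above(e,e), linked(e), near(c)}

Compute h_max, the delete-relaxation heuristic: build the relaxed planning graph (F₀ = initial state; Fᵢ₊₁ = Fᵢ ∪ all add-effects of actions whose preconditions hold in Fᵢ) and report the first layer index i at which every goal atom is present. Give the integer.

F0 = init (9 atoms)
F1 = F0 ∪ {above(e,e), above(f,f), linked(d), linked(e), linked(f), near(c), near(d)}  (16 atoms)
goal ⊆ F1  ⇒  h_max = 1

1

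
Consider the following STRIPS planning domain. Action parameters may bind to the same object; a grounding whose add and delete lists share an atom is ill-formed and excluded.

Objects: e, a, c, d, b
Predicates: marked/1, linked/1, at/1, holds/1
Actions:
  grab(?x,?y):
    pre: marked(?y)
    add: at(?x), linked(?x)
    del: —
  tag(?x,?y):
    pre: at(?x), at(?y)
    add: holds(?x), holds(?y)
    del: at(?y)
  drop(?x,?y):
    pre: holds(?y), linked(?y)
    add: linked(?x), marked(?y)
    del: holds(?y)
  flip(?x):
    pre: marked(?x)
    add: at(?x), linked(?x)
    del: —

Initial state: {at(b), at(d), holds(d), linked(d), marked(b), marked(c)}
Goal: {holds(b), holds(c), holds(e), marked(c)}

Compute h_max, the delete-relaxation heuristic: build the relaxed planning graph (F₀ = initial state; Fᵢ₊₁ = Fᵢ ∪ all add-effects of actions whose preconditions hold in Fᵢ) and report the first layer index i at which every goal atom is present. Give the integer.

F0 = init (6 atoms)
F1 = F0 ∪ {at(a), at(c), at(e), holds(b), linked(a), linked(b), linked(c), linked(e), marked(d)}  (15 atoms)
F2 = F1 ∪ {holds(a), holds(c), holds(e)}  (18 atoms)
goal ⊆ F2  ⇒  h_max = 2

2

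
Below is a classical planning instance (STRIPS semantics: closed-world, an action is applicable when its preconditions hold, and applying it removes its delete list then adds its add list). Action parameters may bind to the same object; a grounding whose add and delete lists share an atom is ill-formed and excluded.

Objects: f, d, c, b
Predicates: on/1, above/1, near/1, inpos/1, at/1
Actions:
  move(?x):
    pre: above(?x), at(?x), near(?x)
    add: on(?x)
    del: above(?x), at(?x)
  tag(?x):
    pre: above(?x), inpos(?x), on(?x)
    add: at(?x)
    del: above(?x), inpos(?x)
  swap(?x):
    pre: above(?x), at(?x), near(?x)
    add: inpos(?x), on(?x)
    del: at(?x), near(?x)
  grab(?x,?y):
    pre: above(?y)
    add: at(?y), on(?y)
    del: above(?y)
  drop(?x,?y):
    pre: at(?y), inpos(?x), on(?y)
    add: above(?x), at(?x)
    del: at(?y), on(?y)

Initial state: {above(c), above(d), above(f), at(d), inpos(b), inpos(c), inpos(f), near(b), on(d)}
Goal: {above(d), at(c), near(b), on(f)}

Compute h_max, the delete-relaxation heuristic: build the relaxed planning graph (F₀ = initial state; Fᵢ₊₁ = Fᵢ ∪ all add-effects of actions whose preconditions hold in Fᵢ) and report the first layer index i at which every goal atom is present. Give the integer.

1

F0 = init (9 atoms)
F1 = F0 ∪ {above(b), at(b), at(c), at(f), on(c), on(f)}  (15 atoms)
goal ⊆ F1  ⇒  h_max = 1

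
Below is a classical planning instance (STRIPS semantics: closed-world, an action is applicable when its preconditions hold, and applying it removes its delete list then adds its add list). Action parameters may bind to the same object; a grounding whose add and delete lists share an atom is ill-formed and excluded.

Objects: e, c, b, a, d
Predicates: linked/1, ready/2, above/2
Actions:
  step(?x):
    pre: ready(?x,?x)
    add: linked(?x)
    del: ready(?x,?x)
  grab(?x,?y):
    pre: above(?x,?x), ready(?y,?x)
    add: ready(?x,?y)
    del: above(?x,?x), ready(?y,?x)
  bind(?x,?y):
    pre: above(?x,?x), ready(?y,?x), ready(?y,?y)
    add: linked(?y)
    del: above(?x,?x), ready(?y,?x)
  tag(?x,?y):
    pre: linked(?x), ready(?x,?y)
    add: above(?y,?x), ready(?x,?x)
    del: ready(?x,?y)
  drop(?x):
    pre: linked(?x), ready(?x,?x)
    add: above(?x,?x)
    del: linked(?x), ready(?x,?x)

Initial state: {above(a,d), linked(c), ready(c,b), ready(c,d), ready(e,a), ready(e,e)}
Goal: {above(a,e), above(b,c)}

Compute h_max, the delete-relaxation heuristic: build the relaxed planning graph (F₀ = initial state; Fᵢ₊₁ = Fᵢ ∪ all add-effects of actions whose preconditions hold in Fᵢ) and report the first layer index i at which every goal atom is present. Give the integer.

2

F0 = init (6 atoms)
F1 = F0 ∪ {above(b,c), above(d,c), linked(e), ready(c,c)}  (10 atoms)
F2 = F1 ∪ {above(a,e), above(c,c), above(e,e)}  (13 atoms)
goal ⊆ F2  ⇒  h_max = 2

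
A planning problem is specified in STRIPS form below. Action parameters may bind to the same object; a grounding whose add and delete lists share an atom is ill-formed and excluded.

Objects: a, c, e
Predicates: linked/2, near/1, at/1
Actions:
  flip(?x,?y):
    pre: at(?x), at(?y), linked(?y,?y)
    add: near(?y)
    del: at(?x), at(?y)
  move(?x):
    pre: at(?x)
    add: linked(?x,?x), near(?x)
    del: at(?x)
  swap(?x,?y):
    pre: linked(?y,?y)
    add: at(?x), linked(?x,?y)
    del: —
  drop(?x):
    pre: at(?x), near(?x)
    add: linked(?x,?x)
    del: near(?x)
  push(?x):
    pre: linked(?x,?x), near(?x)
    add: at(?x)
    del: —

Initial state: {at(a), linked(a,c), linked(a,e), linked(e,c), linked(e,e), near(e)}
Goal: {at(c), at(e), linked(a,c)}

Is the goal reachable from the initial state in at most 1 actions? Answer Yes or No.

No

1. swap(c,e)  →  {at(a), at(c), linked(a,c), linked(a,e), linked(c,e), linked(e,c), linked(e,e), near(e)}
2. swap(e,e)  →  {at(a), at(c), at(e), linked(a,c), linked(a,e), linked(c,e), linked(e,c), linked(e,e), near(e)}
optimal plan length = 2; 2 > 1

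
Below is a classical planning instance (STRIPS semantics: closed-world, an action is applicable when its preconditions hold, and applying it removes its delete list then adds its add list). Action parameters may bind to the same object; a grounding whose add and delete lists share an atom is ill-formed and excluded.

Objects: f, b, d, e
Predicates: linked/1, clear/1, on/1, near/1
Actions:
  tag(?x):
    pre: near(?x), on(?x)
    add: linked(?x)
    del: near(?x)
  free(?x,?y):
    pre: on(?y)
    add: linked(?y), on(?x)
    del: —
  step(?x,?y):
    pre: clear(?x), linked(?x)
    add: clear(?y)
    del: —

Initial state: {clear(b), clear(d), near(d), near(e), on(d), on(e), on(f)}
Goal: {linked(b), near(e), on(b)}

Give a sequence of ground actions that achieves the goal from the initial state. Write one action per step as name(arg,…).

free(b,f); free(f,b)

1. free(b,f)  →  {clear(b), clear(d), linked(f), near(d), near(e), on(b), on(d), on(e), on(f)}
2. free(f,b)  →  {clear(b), clear(d), linked(b), linked(f), near(d), near(e), on(b), on(d), on(e), on(f)}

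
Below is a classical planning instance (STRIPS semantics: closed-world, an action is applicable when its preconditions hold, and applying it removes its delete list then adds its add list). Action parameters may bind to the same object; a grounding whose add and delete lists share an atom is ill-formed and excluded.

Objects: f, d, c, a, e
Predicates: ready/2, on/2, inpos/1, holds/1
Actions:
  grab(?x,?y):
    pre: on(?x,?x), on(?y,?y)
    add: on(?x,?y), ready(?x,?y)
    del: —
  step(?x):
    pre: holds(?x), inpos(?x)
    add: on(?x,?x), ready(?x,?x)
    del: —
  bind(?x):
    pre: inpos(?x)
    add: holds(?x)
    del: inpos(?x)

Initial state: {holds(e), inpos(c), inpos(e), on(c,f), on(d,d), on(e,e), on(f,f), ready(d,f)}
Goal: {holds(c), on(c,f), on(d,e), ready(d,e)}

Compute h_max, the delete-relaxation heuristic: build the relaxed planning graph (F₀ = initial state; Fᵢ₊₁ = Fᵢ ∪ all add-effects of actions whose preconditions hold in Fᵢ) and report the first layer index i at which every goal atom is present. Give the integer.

1

F0 = init (8 atoms)
F1 = F0 ∪ {holds(c), on(d,e), on(d,f), on(e,d), on(e,f), on(f,d), on(f,e), ready(d,d), ready(d,e), ready(e,d), ready(e,e), ready(e,f), ready(f,d), ready(f,e), ready(f,f)}  (23 atoms)
goal ⊆ F1  ⇒  h_max = 1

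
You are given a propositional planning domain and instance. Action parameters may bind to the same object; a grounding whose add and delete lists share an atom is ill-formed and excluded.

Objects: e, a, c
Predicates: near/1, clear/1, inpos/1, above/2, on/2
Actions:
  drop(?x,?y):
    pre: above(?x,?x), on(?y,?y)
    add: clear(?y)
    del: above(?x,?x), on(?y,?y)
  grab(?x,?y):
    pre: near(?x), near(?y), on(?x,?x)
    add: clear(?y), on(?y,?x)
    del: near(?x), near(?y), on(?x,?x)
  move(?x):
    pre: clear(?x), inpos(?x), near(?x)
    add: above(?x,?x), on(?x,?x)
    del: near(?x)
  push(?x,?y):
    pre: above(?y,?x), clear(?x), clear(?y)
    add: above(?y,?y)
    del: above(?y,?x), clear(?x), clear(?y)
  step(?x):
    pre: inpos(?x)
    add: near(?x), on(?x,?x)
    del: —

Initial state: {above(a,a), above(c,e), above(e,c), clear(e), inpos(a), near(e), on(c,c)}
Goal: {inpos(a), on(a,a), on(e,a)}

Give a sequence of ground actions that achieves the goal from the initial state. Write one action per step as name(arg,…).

1. step(a)  →  {above(a,a), above(c,e), above(e,c), clear(e), inpos(a), near(a), near(e), on(a,a), on(c,c)}
2. grab(a,e)  →  {above(a,a), above(c,e), above(e,c), clear(e), inpos(a), on(c,c), on(e,a)}
3. step(a)  →  {above(a,a), above(c,e), above(e,c), clear(e), inpos(a), near(a), on(a,a), on(c,c), on(e,a)}

step(a); grab(a,e); step(a)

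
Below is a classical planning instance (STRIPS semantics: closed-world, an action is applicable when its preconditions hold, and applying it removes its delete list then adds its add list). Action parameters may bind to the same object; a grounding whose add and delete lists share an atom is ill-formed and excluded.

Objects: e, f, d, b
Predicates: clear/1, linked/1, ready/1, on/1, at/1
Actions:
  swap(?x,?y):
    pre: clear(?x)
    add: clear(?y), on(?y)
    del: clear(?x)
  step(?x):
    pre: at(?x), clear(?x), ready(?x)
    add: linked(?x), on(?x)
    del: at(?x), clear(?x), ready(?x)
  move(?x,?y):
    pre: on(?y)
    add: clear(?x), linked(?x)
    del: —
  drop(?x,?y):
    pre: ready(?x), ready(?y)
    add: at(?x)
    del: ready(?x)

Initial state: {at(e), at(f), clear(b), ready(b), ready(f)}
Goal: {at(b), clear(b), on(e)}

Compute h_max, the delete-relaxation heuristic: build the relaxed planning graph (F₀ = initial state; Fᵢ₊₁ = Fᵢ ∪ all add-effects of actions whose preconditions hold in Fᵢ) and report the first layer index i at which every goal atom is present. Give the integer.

1

F0 = init (5 atoms)
F1 = F0 ∪ {at(b), clear(d), clear(e), clear(f), on(d), on(e), on(f)}  (12 atoms)
goal ⊆ F1  ⇒  h_max = 1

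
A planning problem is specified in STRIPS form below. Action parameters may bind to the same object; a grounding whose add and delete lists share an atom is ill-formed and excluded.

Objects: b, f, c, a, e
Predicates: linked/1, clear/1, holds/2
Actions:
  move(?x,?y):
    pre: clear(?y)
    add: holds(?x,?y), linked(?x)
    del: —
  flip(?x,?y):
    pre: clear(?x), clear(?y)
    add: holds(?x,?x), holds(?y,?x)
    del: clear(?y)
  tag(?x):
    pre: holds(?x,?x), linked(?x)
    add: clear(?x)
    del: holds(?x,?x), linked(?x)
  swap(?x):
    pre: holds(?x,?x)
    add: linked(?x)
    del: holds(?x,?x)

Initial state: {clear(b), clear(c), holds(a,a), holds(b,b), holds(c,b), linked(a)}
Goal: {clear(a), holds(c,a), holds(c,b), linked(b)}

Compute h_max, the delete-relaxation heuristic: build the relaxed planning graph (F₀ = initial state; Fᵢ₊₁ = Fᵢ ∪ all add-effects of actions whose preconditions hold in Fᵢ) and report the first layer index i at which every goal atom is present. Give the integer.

F0 = init (6 atoms)
F1 = F0 ∪ {clear(a), holds(a,b), holds(a,c), holds(b,c), holds(c,c), holds(e,b), holds(e,c), holds(f,b), holds(f,c), linked(b), linked(c), linked(e), linked(f)}  (19 atoms)
F2 = F1 ∪ {holds(b,a), holds(c,a), holds(e,a), holds(f,a)}  (23 atoms)
goal ⊆ F2  ⇒  h_max = 2

2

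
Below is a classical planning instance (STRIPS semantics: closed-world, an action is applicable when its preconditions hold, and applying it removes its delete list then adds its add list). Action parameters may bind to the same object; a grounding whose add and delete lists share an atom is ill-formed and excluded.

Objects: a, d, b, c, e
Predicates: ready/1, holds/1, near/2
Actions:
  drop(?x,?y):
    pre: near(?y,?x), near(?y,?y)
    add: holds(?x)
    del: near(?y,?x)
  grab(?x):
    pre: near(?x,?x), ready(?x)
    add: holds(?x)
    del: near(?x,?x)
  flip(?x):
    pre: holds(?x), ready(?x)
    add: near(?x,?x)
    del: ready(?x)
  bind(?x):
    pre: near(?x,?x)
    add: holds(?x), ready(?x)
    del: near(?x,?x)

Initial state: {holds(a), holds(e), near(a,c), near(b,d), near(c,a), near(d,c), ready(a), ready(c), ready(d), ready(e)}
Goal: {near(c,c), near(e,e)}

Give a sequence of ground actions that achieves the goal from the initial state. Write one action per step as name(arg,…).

1. flip(a)  →  {holds(a), holds(e), near(a,a), near(a,c), near(b,d), near(c,a), near(d,c), ready(c), ready(d), ready(e)}
2. drop(c,a)  →  {holds(a), holds(c), holds(e), near(a,a), near(b,d), near(c,a), near(d,c), ready(c), ready(d), ready(e)}
3. flip(c)  →  {holds(a), holds(c), holds(e), near(a,a), near(b,d), near(c,a), near(c,c), near(d,c), ready(d), ready(e)}
4. flip(e)  →  {holds(a), holds(c), holds(e), near(a,a), near(b,d), near(c,a), near(c,c), near(d,c), near(e,e), ready(d)}

flip(a); drop(c,a); flip(c); flip(e)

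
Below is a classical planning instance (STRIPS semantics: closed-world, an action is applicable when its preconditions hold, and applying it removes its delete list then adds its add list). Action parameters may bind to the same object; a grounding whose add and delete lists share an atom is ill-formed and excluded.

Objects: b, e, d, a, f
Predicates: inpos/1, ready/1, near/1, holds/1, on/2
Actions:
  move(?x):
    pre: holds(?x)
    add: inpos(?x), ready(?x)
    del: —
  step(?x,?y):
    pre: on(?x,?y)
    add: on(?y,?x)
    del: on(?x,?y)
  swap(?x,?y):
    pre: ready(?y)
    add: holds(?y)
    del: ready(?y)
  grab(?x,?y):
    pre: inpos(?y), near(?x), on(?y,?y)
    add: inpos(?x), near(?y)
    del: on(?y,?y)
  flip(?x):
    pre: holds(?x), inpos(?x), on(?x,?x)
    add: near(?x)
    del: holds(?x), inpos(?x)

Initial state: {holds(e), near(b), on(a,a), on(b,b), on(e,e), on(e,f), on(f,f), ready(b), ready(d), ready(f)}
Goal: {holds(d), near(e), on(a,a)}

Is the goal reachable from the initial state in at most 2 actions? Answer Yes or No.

1. move(e)  →  {holds(e), inpos(e), near(b), on(a,a), on(b,b), on(e,e), on(e,f), on(f,f), ready(b), ready(d), ready(e), ready(f)}
2. swap(b,d)  →  {holds(d), holds(e), inpos(e), near(b), on(a,a), on(b,b), on(e,e), on(e,f), on(f,f), ready(b), ready(e), ready(f)}
3. grab(b,e)  →  {holds(d), holds(e), inpos(b), inpos(e), near(b), near(e), on(a,a), on(b,b), on(e,f), on(f,f), ready(b), ready(e), ready(f)}
optimal plan length = 3; 3 > 2

No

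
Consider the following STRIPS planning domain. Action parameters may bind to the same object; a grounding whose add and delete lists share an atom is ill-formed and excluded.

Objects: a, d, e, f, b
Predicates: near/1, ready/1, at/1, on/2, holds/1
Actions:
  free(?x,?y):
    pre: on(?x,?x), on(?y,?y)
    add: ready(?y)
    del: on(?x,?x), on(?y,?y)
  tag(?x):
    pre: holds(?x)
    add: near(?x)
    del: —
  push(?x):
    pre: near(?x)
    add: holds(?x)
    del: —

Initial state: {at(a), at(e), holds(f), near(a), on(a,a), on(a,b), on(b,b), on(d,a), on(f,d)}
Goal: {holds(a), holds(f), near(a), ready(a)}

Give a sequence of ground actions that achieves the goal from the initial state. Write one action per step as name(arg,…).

free(a,a); push(a)

1. free(a,a)  →  {at(a), at(e), holds(f), near(a), on(a,b), on(b,b), on(d,a), on(f,d), ready(a)}
2. push(a)  →  {at(a), at(e), holds(a), holds(f), near(a), on(a,b), on(b,b), on(d,a), on(f,d), ready(a)}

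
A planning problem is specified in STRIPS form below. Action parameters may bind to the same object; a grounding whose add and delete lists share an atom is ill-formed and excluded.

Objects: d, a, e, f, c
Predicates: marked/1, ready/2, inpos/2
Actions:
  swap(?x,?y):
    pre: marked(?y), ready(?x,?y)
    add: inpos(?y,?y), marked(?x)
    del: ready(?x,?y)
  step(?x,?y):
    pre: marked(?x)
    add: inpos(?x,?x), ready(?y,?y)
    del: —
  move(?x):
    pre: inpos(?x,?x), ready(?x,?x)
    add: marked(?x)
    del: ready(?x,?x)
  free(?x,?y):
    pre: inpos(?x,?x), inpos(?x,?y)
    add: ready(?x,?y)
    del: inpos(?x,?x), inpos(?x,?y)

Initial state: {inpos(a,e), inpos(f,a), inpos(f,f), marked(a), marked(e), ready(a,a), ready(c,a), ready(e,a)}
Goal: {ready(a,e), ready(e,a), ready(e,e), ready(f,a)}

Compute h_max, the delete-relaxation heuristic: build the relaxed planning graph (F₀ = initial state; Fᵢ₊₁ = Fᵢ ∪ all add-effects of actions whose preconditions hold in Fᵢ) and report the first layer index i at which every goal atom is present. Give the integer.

2

F0 = init (8 atoms)
F1 = F0 ∪ {inpos(a,a), inpos(e,e), marked(c), ready(c,c), ready(d,d), ready(e,e), ready(f,a), ready(f,f)}  (16 atoms)
F2 = F1 ∪ {inpos(c,c), marked(f), ready(a,e)}  (19 atoms)
goal ⊆ F2  ⇒  h_max = 2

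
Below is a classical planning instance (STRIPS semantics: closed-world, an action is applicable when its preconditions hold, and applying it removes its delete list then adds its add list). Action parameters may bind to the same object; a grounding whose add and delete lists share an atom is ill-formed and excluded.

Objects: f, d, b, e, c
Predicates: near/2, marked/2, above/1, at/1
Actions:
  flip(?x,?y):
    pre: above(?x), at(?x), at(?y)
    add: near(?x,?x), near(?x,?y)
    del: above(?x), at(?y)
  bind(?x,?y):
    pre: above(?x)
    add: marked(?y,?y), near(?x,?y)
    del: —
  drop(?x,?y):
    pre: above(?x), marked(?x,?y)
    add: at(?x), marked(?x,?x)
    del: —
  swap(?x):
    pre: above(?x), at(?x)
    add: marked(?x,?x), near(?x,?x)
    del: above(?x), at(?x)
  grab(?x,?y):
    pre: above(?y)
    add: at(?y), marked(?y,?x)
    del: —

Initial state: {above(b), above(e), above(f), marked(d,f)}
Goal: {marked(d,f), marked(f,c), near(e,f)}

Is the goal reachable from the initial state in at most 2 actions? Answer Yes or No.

Yes

1. bind(e,f)  →  {above(b), above(e), above(f), marked(d,f), marked(f,f), near(e,f)}
2. grab(c,f)  →  {above(b), above(e), above(f), at(f), marked(d,f), marked(f,c), marked(f,f), near(e,f)}
optimal plan length = 2; 2 ≤ 2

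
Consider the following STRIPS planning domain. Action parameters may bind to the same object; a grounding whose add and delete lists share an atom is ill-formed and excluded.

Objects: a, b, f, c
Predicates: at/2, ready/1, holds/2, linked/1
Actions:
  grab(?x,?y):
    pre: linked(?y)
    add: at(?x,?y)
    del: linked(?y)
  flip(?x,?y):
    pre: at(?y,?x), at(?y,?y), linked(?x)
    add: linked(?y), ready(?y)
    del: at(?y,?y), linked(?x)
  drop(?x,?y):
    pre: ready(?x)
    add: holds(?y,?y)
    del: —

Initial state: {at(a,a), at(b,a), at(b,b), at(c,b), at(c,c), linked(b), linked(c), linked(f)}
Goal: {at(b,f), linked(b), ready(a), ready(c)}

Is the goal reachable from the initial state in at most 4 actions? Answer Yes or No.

1. grab(a,c)  →  {at(a,a), at(a,c), at(b,a), at(b,b), at(c,b), at(c,c), linked(b), linked(f)}
2. grab(b,f)  →  {at(a,a), at(a,c), at(b,a), at(b,b), at(b,f), at(c,b), at(c,c), linked(b)}
3. flip(b,c)  →  {at(a,a), at(a,c), at(b,a), at(b,b), at(b,f), at(c,b), linked(c), ready(c)}
4. flip(c,a)  →  {at(a,c), at(b,a), at(b,b), at(b,f), at(c,b), linked(a), ready(a), ready(c)}
5. flip(a,b)  →  {at(a,c), at(b,a), at(b,f), at(c,b), linked(b), ready(a), ready(b), ready(c)}
optimal plan length = 5; 5 > 4

No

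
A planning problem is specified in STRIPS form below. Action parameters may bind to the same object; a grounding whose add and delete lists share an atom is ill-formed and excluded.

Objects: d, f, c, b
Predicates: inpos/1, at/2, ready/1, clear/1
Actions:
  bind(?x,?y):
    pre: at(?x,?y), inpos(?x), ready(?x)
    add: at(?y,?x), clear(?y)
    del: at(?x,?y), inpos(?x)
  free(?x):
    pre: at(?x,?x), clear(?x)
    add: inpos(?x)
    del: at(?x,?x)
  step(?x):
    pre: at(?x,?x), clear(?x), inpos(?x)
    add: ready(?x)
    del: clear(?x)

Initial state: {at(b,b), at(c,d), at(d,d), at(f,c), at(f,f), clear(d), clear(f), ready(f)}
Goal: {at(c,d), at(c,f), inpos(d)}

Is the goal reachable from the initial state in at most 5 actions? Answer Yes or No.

Yes

1. free(d)  →  {at(b,b), at(c,d), at(f,c), at(f,f), clear(d), clear(f), inpos(d), ready(f)}
2. free(f)  →  {at(b,b), at(c,d), at(f,c), clear(d), clear(f), inpos(d), inpos(f), ready(f)}
3. bind(f,c)  →  {at(b,b), at(c,d), at(c,f), clear(c), clear(d), clear(f), inpos(d), ready(f)}
optimal plan length = 3; 3 ≤ 5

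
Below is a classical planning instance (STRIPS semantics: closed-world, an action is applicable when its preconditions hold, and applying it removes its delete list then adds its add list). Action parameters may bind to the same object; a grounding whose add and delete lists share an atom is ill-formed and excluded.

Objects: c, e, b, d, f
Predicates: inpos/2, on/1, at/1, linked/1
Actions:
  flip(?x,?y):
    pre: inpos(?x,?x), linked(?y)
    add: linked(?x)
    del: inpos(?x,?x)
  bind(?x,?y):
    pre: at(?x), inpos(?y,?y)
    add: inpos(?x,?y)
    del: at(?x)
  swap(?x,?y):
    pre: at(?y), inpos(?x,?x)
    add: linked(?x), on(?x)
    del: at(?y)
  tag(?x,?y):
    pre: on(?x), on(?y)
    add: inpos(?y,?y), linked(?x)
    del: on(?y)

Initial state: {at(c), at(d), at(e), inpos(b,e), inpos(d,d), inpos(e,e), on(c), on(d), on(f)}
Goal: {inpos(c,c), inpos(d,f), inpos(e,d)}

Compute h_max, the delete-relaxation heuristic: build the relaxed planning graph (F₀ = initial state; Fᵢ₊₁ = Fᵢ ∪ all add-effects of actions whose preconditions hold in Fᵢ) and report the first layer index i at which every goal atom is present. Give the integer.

2

F0 = init (9 atoms)
F1 = F0 ∪ {inpos(c,c), inpos(c,d), inpos(c,e), inpos(d,e), inpos(e,d), inpos(f,f), linked(c), linked(d), linked(e), linked(f), on(e)}  (20 atoms)
F2 = F1 ∪ {inpos(c,f), inpos(d,c), inpos(d,f), inpos(e,c), inpos(e,f)}  (25 atoms)
goal ⊆ F2  ⇒  h_max = 2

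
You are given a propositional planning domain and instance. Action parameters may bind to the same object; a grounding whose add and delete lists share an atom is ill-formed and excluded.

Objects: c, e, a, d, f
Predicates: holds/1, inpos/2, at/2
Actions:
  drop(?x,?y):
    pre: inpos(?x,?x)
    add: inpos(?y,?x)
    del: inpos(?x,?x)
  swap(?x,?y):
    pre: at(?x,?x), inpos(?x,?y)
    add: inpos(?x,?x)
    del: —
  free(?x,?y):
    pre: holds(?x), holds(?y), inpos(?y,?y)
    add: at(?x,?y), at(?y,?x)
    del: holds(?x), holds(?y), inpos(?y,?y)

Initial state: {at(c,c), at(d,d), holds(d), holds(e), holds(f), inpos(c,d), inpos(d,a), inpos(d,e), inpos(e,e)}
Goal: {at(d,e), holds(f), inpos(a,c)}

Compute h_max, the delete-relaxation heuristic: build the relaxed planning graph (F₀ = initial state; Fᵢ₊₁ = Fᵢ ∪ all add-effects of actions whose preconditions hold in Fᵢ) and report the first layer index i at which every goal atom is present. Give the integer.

F0 = init (9 atoms)
F1 = F0 ∪ {at(d,e), at(e,d), at(e,e), at(e,f), at(f,e), inpos(a,e), inpos(c,c), inpos(c,e), inpos(d,d), inpos(f,e)}  (19 atoms)
F2 = F1 ∪ {at(d,f), at(f,d), inpos(a,c), inpos(a,d), inpos(d,c), inpos(e,c), inpos(e,d), inpos(f,c), inpos(f,d)}  (28 atoms)
goal ⊆ F2  ⇒  h_max = 2

2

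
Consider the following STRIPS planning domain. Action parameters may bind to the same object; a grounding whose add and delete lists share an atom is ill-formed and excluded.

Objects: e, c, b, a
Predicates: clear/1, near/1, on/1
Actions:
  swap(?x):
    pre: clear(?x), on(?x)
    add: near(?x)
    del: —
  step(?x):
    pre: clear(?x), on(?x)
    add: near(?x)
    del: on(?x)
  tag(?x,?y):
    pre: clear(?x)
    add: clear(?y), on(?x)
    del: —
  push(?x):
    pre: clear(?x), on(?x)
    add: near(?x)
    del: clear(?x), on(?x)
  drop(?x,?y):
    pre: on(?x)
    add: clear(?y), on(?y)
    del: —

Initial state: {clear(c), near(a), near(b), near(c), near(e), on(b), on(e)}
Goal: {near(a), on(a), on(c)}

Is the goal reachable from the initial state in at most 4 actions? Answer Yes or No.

1. tag(c,e)  →  {clear(c), clear(e), near(a), near(b), near(c), near(e), on(b), on(c), on(e)}
2. drop(e,a)  →  {clear(a), clear(c), clear(e), near(a), near(b), near(c), near(e), on(a), on(b), on(c), on(e)}
optimal plan length = 2; 2 ≤ 4

Yes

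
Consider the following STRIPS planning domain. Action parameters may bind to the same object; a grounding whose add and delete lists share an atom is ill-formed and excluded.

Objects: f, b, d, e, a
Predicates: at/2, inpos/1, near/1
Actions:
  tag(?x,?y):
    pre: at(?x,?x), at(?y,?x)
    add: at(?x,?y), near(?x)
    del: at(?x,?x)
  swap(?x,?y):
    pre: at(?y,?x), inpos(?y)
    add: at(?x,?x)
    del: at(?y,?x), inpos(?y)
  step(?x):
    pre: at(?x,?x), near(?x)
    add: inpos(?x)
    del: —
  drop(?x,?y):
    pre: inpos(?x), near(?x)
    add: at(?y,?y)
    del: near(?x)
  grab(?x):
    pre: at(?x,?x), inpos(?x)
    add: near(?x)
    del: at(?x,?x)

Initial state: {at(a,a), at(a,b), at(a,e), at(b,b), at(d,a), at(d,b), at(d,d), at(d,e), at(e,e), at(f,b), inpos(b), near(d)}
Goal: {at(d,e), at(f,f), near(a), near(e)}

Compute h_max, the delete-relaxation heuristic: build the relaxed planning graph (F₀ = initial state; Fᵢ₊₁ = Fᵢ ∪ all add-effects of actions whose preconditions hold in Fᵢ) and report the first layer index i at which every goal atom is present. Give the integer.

F0 = init (12 atoms)
F1 = F0 ∪ {at(a,d), at(b,a), at(b,d), at(b,f), at(e,a), at(e,d), inpos(d), near(a), near(b), near(e)}  (22 atoms)
F2 = F1 ∪ {at(f,f), inpos(a), inpos(e)}  (25 atoms)
goal ⊆ F2  ⇒  h_max = 2

2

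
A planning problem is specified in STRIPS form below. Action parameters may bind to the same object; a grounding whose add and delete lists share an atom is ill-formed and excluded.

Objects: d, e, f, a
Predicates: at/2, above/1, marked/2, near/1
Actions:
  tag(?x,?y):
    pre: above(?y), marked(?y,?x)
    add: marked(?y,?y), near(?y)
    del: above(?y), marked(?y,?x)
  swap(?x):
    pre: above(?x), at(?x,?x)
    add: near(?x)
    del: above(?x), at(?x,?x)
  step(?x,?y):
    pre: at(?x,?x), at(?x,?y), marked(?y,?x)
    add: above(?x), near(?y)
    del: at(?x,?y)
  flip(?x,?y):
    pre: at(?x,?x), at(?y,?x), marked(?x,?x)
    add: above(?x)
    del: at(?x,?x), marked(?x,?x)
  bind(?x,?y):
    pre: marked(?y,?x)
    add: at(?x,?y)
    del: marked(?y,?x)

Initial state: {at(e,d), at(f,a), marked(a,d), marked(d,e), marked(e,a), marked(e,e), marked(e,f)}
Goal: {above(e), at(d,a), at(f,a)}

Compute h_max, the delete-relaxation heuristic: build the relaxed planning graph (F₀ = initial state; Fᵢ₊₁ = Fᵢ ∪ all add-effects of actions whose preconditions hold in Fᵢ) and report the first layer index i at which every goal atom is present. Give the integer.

2

F0 = init (7 atoms)
F1 = F0 ∪ {at(a,e), at(d,a), at(e,e), at(f,e)}  (11 atoms)
F2 = F1 ∪ {above(e), near(d), near(e)}  (14 atoms)
goal ⊆ F2  ⇒  h_max = 2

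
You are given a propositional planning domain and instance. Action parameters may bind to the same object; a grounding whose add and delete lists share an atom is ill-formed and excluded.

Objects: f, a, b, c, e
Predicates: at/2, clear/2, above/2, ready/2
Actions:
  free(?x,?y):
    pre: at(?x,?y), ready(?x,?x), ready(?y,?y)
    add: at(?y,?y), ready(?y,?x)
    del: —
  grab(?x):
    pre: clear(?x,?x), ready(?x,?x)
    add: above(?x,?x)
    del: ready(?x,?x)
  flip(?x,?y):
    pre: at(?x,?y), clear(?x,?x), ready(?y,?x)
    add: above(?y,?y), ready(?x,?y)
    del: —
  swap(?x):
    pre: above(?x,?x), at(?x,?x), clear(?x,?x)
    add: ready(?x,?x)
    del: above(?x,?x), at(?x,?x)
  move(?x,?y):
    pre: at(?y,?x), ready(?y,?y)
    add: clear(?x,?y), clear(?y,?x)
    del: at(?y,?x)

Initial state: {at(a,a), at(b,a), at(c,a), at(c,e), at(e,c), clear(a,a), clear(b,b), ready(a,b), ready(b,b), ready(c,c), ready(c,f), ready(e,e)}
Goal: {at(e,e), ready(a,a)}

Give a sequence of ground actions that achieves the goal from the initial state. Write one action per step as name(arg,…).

1. free(c,e)  →  {at(a,a), at(b,a), at(c,a), at(c,e), at(e,c), at(e,e), clear(a,a), clear(b,b), ready(a,b), ready(b,b), ready(c,c), ready(c,f), ready(e,c), ready(e,e)}
2. flip(b,a)  →  {above(a,a), at(a,a), at(b,a), at(c,a), at(c,e), at(e,c), at(e,e), clear(a,a), clear(b,b), ready(a,b), ready(b,a), ready(b,b), ready(c,c), ready(c,f), ready(e,c), ready(e,e)}
3. swap(a)  →  {at(b,a), at(c,a), at(c,e), at(e,c), at(e,e), clear(a,a), clear(b,b), ready(a,a), ready(a,b), ready(b,a), ready(b,b), ready(c,c), ready(c,f), ready(e,c), ready(e,e)}

free(c,e); flip(b,a); swap(a)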